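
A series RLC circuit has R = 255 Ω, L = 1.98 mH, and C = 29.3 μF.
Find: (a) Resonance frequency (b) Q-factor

Step 1 — Resonance condition Im(Z)=0 gives ω₀ = 1/√(LC).
Step 2 — ω₀ = 1/√(0.00198·2.93e-05) = 4152 rad/s.
Step 3 — f₀ = ω₀/(2π) = 660.8 Hz.
Step 4 — Series Q: Q = ω₀L/R = 4152·0.00198/255 = 0.03224.

(a) f₀ = 660.8 Hz  (b) Q = 0.03224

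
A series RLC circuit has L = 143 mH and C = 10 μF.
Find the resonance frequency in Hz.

Step 1 — Resonance condition Im(Z)=0 gives ω₀ = 1/√(LC).
Step 2 — ω₀ = 1/√(0.143·1e-05) = 836.2 rad/s.
Step 3 — f₀ = ω₀/(2π) = 133.1 Hz.

f₀ = 133.1 Hz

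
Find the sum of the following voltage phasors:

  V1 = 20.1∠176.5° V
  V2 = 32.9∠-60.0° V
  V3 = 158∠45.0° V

Step 1 — Convert each phasor to rectangular form:
  V1 = 20.1·(cos(176.5°) + j·sin(176.5°)) = -20.06 + j1.227 V
  V2 = 32.9·(cos(-60.0°) + j·sin(-60.0°)) = 16.45 - j28.49 V
  V3 = 158·(cos(45.0°) + j·sin(45.0°)) = 111.7 + j111.7 V
Step 2 — Sum components: V_total = 108.1 + j84.46 V.
Step 3 — Convert to polar: |V_total| = 137.2 V, ∠V_total = 38.0°.

V_total = 137.2∠38.0° V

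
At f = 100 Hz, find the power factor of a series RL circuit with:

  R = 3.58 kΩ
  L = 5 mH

Step 1 — Angular frequency: ω = 2π·f = 2π·100 = 628.3 rad/s.
Step 2 — Component impedances:
  R: Z = R = 3580 Ω
  L: Z = jωL = j·628.3·0.005 = 0 + j3.142 Ω
Step 3 — Series combination: Z_total = R + L = 3580 + j3.142 Ω = 3580∠0.1° Ω.
Step 4 — Power factor: PF = cos(φ) = Re(Z)/|Z| = 3580/3580 = 1.
Step 5 — Type: Im(Z) = 3.142 ⇒ lagging (phase φ = 0.1°).

PF = 1 (lagging, φ = 0.1°)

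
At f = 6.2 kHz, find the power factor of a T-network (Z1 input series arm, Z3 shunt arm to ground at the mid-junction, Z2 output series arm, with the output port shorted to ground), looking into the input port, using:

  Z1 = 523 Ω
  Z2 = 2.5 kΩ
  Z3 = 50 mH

Step 1 — Angular frequency: ω = 2π·f = 2π·6200 = 3.896e+04 rad/s.
Step 2 — Component impedances:
  Z1: Z = R = 523 Ω
  Z2: Z = R = 2500 Ω
  Z3: Z = jωL = j·3.896e+04·0.05 = 0 + j1948 Ω
Step 3 — With the output port shorted to ground, the output series arm Z2 runs from the junction to ground; the shunt arm Z3 also runs from the junction to ground. They appear in parallel: Z3 || Z2 = 944.3 + j1212 Ω.
Step 4 — Series with input arm Z1: Z_in = Z1 + (Z3 || Z2) = 1467 + j1212 Ω = 1903∠39.6° Ω.
Step 5 — Power factor: PF = cos(φ) = Re(Z)/|Z| = 1467.3/1903.2 = 0.771.
Step 6 — Type: Im(Z) = 1212 ⇒ lagging (phase φ = 39.6°).

PF = 0.771 (lagging, φ = 39.6°)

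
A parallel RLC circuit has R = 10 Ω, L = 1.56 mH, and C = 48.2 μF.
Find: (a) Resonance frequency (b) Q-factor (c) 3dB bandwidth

Step 1 — Resonance: ω₀ = 1/√(LC) = 1/√(0.00156·4.82e-05) = 3647 rad/s.
Step 2 — f₀ = ω₀/(2π) = 580.4 Hz.
Step 3 — Parallel Q: Q = R/(ω₀L) = 10/(3647·0.00156) = 1.758.
Step 4 — Bandwidth: Δω = ω₀/Q = 2075 rad/s; BW = Δω/(2π) = 330.2 Hz.

(a) f₀ = 580.4 Hz  (b) Q = 1.758  (c) BW = 330.2 Hz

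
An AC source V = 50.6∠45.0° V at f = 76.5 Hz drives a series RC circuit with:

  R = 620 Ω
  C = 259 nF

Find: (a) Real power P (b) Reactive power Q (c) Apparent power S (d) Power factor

Step 1 — Angular frequency: ω = 2π·f = 2π·76.5 = 480.7 rad/s.
Step 2 — Component impedances:
  R: Z = R = 620 Ω
  C: Z = 1/(jωC) = -j/(ω·C) = 0 - j8033 Ω
Step 3 — Series combination: Z_total = R + C = 620 - j8033 Ω = 8057∠-85.6° Ω.
Step 4 — Source phasor: V = 50.6∠45.0° V = 35.78 + j35.78 V.
Step 5 — Current: I = V / Z = -0.004086 + j0.00477 A = 0.006281∠130.6° A.
Step 6 — Complex power: S = V·I* = 0.02446 - j0.3169 VA.
Step 7 — Real power: P = Re(S) = 0.02446 W.
Step 8 — Reactive power: Q = Im(S) = -0.3169 VAR.
Step 9 — Apparent power: |S| = 0.3178 VA.
Step 10 — Power factor: PF = P/|S| = 0.07696 (leading).

(a) P = 0.02446 W  (b) Q = -0.3169 VAR  (c) S = 0.3178 VA  (d) PF = 0.07696 (leading)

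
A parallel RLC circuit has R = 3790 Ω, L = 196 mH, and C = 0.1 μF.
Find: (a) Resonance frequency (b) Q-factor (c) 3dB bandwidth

Step 1 — Resonance: ω₀ = 1/√(LC) = 1/√(0.196·1e-07) = 7143 rad/s.
Step 2 — f₀ = ω₀/(2π) = 1137 Hz.
Step 3 — Parallel Q: Q = R/(ω₀L) = 3790/(7143·0.196) = 2.707.
Step 4 — Bandwidth: Δω = ω₀/Q = 2639 rad/s; BW = Δω/(2π) = 419.9 Hz.

(a) f₀ = 1137 Hz  (b) Q = 2.707  (c) BW = 419.9 Hz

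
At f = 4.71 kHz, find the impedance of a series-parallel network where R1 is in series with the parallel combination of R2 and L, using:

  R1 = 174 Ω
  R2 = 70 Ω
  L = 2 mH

Step 1 — Angular frequency: ω = 2π·f = 2π·4710 = 2.959e+04 rad/s.
Step 2 — Component impedances:
  R1: Z = R = 174 Ω
  R2: Z = R = 70 Ω
  L: Z = jωL = j·2.959e+04·0.002 = 0 + j59.19 Ω
Step 3 — Parallel branch: R2 || L = 1/(1/R2 + 1/L) = 29.18 + j34.51 Ω.
Step 4 — Series with R1: Z_total = R1 + (R2 || L) = 203.2 + j34.51 Ω = 206.1∠9.6° Ω.

Z = 203.2 + j34.51 Ω = 206.1∠9.6° Ω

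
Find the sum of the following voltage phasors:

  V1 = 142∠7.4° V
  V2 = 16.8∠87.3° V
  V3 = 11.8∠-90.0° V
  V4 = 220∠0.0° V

Step 1 — Convert each phasor to rectangular form:
  V1 = 142·(cos(7.4°) + j·sin(7.4°)) = 140.8 + j18.29 V
  V2 = 16.8·(cos(87.3°) + j·sin(87.3°)) = 0.7914 + j16.78 V
  V3 = 11.8·(cos(-90.0°) + j·sin(-90.0°)) = 0 - j11.8 V
  V4 = 220·(cos(0.0°) + j·sin(0.0°)) = 220 V
Step 2 — Sum components: V_total = 361.6 + j23.27 V.
Step 3 — Convert to polar: |V_total| = 362.4 V, ∠V_total = 3.7°.

V_total = 362.4∠3.7° V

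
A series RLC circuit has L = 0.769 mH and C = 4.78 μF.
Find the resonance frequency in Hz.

Step 1 — Resonance condition Im(Z)=0 gives ω₀ = 1/√(LC).
Step 2 — ω₀ = 1/√(0.000769·4.78e-06) = 1.649e+04 rad/s.
Step 3 — f₀ = ω₀/(2π) = 2625 Hz.

f₀ = 2625 Hz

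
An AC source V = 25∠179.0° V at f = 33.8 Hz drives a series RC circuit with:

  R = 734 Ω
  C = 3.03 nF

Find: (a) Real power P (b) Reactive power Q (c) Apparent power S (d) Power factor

Step 1 — Angular frequency: ω = 2π·f = 2π·33.8 = 212.4 rad/s.
Step 2 — Component impedances:
  R: Z = R = 734 Ω
  C: Z = 1/(jωC) = -j/(ω·C) = 0 - j1.554e+06 Ω
Step 3 — Series combination: Z_total = R + C = 734 - j1.554e+06 Ω = 1.554e+06∠-90.0° Ω.
Step 4 — Source phasor: V = 25∠179.0° V = -25 + j0.4363 V.
Step 5 — Current: I = V / Z = -2.884e-07 - j1.608e-05 A = 1.609e-05∠-91.0° A.
Step 6 — Complex power: S = V·I* = 1.9e-07 - j0.0004022 VA.
Step 7 — Real power: P = Re(S) = 1.9e-07 W.
Step 8 — Reactive power: Q = Im(S) = -0.0004022 VAR.
Step 9 — Apparent power: |S| = 0.0004022 VA.
Step 10 — Power factor: PF = P/|S| = 0.0004723 (leading).

(a) P = 1.9e-07 W  (b) Q = -0.0004022 VAR  (c) S = 0.0004022 VA  (d) PF = 0.0004723 (leading)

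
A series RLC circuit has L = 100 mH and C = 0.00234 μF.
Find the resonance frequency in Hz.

Step 1 — Resonance condition Im(Z)=0 gives ω₀ = 1/√(LC).
Step 2 — ω₀ = 1/√(0.1·2.34e-09) = 6.537e+04 rad/s.
Step 3 — f₀ = ω₀/(2π) = 1.04e+04 Hz.

f₀ = 1.04e+04 Hz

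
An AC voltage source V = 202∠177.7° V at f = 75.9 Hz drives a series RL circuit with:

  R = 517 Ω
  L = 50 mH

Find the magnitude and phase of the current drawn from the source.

Step 1 — Angular frequency: ω = 2π·f = 2π·75.9 = 476.9 rad/s.
Step 2 — Component impedances:
  R: Z = R = 517 Ω
  L: Z = jωL = j·476.9·0.05 = 0 + j23.84 Ω
Step 3 — Series combination: Z_total = R + L = 517 + j23.84 Ω = 517.5∠2.6° Ω.
Step 4 — Source phasor: V = 202∠177.7° V = -201.8 + j8.107 V.
Step 5 — Ohm's law: I = V / Z_total = (-201.8 + j8.107) / (517 + j23.84) = -0.3889 + j0.03361 A.
Step 6 — Convert to polar: |I| = 0.3903 A, ∠I = 175.1°.

I = 0.3903∠175.1° A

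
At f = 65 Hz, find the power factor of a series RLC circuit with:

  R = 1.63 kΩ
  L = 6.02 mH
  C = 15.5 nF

Step 1 — Angular frequency: ω = 2π·f = 2π·65 = 408.4 rad/s.
Step 2 — Component impedances:
  R: Z = R = 1630 Ω
  L: Z = jωL = j·408.4·0.00602 = 0 + j2.459 Ω
  C: Z = 1/(jωC) = -j/(ω·C) = 0 - j1.58e+05 Ω
Step 3 — Series combination: Z_total = R + L + C = 1630 - j1.58e+05 Ω = 1.58e+05∠-89.4° Ω.
Step 4 — Power factor: PF = cos(φ) = Re(Z)/|Z| = 1630/1.58e+05 = 0.01032.
Step 5 — Type: Im(Z) = -1.58e+05 ⇒ leading (phase φ = -89.4°).

PF = 0.01032 (leading, φ = -89.4°)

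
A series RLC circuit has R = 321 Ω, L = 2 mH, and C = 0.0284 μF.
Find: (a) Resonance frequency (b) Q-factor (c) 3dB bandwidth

Step 1 — Resonance: ω₀ = 1/√(LC) = 1/√(0.002·2.84e-08) = 1.327e+05 rad/s.
Step 2 — f₀ = ω₀/(2π) = 2.112e+04 Hz.
Step 3 — Series Q: Q = ω₀L/R = 1.327e+05·0.002/321 = 0.8267.
Step 4 — Bandwidth: Δω = ω₀/Q = 1.605e+05 rad/s; BW = Δω/(2π) = 2.554e+04 Hz.

(a) f₀ = 2.112e+04 Hz  (b) Q = 0.8267  (c) BW = 2.554e+04 Hz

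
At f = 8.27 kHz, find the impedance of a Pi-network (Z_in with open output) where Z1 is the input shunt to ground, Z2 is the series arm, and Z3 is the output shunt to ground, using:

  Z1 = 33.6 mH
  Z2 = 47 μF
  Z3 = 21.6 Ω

Step 1 — Angular frequency: ω = 2π·f = 2π·8270 = 5.196e+04 rad/s.
Step 2 — Component impedances:
  Z1: Z = jωL = j·5.196e+04·0.0336 = 0 + j1746 Ω
  Z2: Z = 1/(jωC) = -j/(ω·C) = 0 - j0.4095 Ω
  Z3: Z = R = 21.6 Ω
Step 3 — With open output, the series arm Z2 and the output shunt Z3 appear in series to ground: Z2 + Z3 = 21.6 - j0.4095 Ω.
Step 4 — Parallel with input shunt Z1: Z_in = Z1 || (Z2 + Z3) = 21.61 - j0.1422 Ω = 21.61∠-0.4° Ω.

Z = 21.61 - j0.1422 Ω = 21.61∠-0.4° Ω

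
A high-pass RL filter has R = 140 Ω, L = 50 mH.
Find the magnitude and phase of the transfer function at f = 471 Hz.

Step 1 — Angular frequency: ω = 2π·471 = 2959 rad/s.
Step 2 — Transfer function: H(jω) = jωL/(R + jωL).
Step 3 — Numerator jωL = j·148; denominator R + jωL = 140 + j148.
Step 4 — H = 0.5277 + j0.4992.
Step 5 — Magnitude: |H| = 0.7264 (-2.8 dB); phase: φ = 43.4°.

|H| = 0.7264 (-2.8 dB), φ = 43.4°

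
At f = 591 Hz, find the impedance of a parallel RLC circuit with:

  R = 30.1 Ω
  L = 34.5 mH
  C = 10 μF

Step 1 — Angular frequency: ω = 2π·f = 2π·591 = 3713 rad/s.
Step 2 — Component impedances:
  R: Z = R = 30.1 Ω
  L: Z = jωL = j·3713·0.0345 = 0 + j128.1 Ω
  C: Z = 1/(jωC) = -j/(ω·C) = 0 - j26.93 Ω
Step 3 — Parallel combination: 1/Z_total = 1/R + 1/L + 1/C; Z_total = 16.92 - j14.93 Ω = 22.57∠-41.4° Ω.

Z = 16.92 - j14.93 Ω = 22.57∠-41.4° Ω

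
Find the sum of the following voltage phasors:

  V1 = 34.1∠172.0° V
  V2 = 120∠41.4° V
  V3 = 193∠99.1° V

Step 1 — Convert each phasor to rectangular form:
  V1 = 34.1·(cos(172.0°) + j·sin(172.0°)) = -33.77 + j4.746 V
  V2 = 120·(cos(41.4°) + j·sin(41.4°)) = 90.01 + j79.36 V
  V3 = 193·(cos(99.1°) + j·sin(99.1°)) = -30.52 + j190.6 V
Step 2 — Sum components: V_total = 25.72 + j274.7 V.
Step 3 — Convert to polar: |V_total| = 275.9 V, ∠V_total = 84.7°.

V_total = 275.9∠84.7° V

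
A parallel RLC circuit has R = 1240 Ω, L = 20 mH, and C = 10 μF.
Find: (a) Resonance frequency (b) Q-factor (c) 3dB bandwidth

Step 1 — Resonance: ω₀ = 1/√(LC) = 1/√(0.02·1e-05) = 2236 rad/s.
Step 2 — f₀ = ω₀/(2π) = 355.9 Hz.
Step 3 — Parallel Q: Q = R/(ω₀L) = 1240/(2236·0.02) = 27.73.
Step 4 — Bandwidth: Δω = ω₀/Q = 80.65 rad/s; BW = Δω/(2π) = 12.84 Hz.

(a) f₀ = 355.9 Hz  (b) Q = 27.73  (c) BW = 12.84 Hz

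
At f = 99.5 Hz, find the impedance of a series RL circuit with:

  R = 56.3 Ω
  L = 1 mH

Step 1 — Angular frequency: ω = 2π·f = 2π·99.5 = 625.2 rad/s.
Step 2 — Component impedances:
  R: Z = R = 56.3 Ω
  L: Z = jωL = j·625.2·0.001 = 0 + j0.6252 Ω
Step 3 — Series combination: Z_total = R + L = 56.3 + j0.6252 Ω = 56.3∠0.6° Ω.

Z = 56.3 + j0.6252 Ω = 56.3∠0.6° Ω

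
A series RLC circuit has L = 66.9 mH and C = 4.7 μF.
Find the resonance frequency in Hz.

Step 1 — Resonance condition Im(Z)=0 gives ω₀ = 1/√(LC).
Step 2 — ω₀ = 1/√(0.0669·4.7e-06) = 1783 rad/s.
Step 3 — f₀ = ω₀/(2π) = 283.8 Hz.

f₀ = 283.8 Hz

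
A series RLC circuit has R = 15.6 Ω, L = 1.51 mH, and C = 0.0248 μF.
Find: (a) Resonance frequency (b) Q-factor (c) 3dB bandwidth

Step 1 — Resonance: ω₀ = 1/√(LC) = 1/√(0.00151·2.48e-08) = 1.634e+05 rad/s.
Step 2 — f₀ = ω₀/(2π) = 2.601e+04 Hz.
Step 3 — Series Q: Q = ω₀L/R = 1.634e+05·0.00151/15.6 = 15.82.
Step 4 — Bandwidth: Δω = ω₀/Q = 1.033e+04 rad/s; BW = Δω/(2π) = 1644 Hz.

(a) f₀ = 2.601e+04 Hz  (b) Q = 15.82  (c) BW = 1644 Hz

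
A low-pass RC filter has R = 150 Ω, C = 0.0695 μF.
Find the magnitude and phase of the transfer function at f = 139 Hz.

Step 1 — Angular frequency: ω = 2π·139 = 873.4 rad/s.
Step 2 — Transfer function: H(jω) = 1/(1 + jωRC).
Step 3 — Denominator: 1 + jωRC = 1 + j·873.4·150·6.95e-08 = 1 + j0.009105.
Step 4 — H = 0.9999 - j0.009104.
Step 5 — Magnitude: |H| = 1 (-0.0 dB); phase: φ = -0.5°.

|H| = 1 (-0.0 dB), φ = -0.5°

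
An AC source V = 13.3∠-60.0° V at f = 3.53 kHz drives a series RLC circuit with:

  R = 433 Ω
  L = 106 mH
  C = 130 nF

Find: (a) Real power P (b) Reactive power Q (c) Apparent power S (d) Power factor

Step 1 — Angular frequency: ω = 2π·f = 2π·3530 = 2.218e+04 rad/s.
Step 2 — Component impedances:
  R: Z = R = 433 Ω
  L: Z = jωL = j·2.218e+04·0.106 = 0 + j2351 Ω
  C: Z = 1/(jωC) = -j/(ω·C) = 0 - j346.8 Ω
Step 3 — Series combination: Z_total = R + L + C = 433 + j2004 Ω = 2050∠77.8° Ω.
Step 4 — Source phasor: V = 13.3∠-60.0° V = 6.65 - j11.52 V.
Step 5 — Current: I = V / Z = -0.004806 - j0.004356 A = 0.006486∠-137.8° A.
Step 6 — Complex power: S = V·I* = 0.01822 + j0.08432 VA.
Step 7 — Real power: P = Re(S) = 0.01822 W.
Step 8 — Reactive power: Q = Im(S) = 0.08432 VAR.
Step 9 — Apparent power: |S| = 0.08627 VA.
Step 10 — Power factor: PF = P/|S| = 0.2112 (lagging).

(a) P = 0.01822 W  (b) Q = 0.08432 VAR  (c) S = 0.08627 VA  (d) PF = 0.2112 (lagging)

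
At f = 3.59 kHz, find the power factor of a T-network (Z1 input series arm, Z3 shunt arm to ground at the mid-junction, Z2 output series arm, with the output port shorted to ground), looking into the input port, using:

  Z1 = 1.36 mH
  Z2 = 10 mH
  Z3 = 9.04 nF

Step 1 — Angular frequency: ω = 2π·f = 2π·3590 = 2.256e+04 rad/s.
Step 2 — Component impedances:
  Z1: Z = jωL = j·2.256e+04·0.00136 = 0 + j30.68 Ω
  Z2: Z = jωL = j·2.256e+04·0.01 = 0 + j225.6 Ω
  Z3: Z = 1/(jωC) = -j/(ω·C) = 0 - j4904 Ω
Step 3 — With the output port shorted to ground, the output series arm Z2 runs from the junction to ground; the shunt arm Z3 also runs from the junction to ground. They appear in parallel: Z3 || Z2 = 0 + j236.4 Ω.
Step 4 — Series with input arm Z1: Z_in = Z1 + (Z3 || Z2) = 0 + j267.1 Ω = 267.1∠90.0° Ω.
Step 5 — Power factor: PF = cos(φ) = Re(Z)/|Z| = 0/267.1 = 0.
Step 6 — Type: Im(Z) = 267.1 ⇒ lagging (phase φ = 90.0°).

PF = 0 (lagging, φ = 90.0°)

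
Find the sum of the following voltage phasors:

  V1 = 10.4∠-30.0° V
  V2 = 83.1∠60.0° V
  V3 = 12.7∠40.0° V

Step 1 — Convert each phasor to rectangular form:
  V1 = 10.4·(cos(-30.0°) + j·sin(-30.0°)) = 9.007 - j5.2 V
  V2 = 83.1·(cos(60.0°) + j·sin(60.0°)) = 41.55 + j71.97 V
  V3 = 12.7·(cos(40.0°) + j·sin(40.0°)) = 9.729 + j8.163 V
Step 2 — Sum components: V_total = 60.29 + j74.93 V.
Step 3 — Convert to polar: |V_total| = 96.17 V, ∠V_total = 51.2°.

V_total = 96.17∠51.2° V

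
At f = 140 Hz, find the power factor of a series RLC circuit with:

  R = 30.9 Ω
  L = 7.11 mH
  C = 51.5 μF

Step 1 — Angular frequency: ω = 2π·f = 2π·140 = 879.6 rad/s.
Step 2 — Component impedances:
  R: Z = R = 30.9 Ω
  L: Z = jωL = j·879.6·0.00711 = 0 + j6.254 Ω
  C: Z = 1/(jωC) = -j/(ω·C) = 0 - j22.07 Ω
Step 3 — Series combination: Z_total = R + L + C = 30.9 - j15.82 Ω = 34.71∠-27.1° Ω.
Step 4 — Power factor: PF = cos(φ) = Re(Z)/|Z| = 30.9/34.714 = 0.8901.
Step 5 — Type: Im(Z) = -15.82 ⇒ leading (phase φ = -27.1°).

PF = 0.8901 (leading, φ = -27.1°)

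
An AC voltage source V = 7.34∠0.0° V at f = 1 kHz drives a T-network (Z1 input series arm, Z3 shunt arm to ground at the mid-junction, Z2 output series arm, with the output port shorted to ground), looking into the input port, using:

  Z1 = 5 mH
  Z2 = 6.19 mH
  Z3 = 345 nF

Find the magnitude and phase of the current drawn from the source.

Step 1 — Angular frequency: ω = 2π·f = 2π·1000 = 6283 rad/s.
Step 2 — Component impedances:
  Z1: Z = jωL = j·6283·0.005 = 0 + j31.42 Ω
  Z2: Z = jωL = j·6283·0.00619 = 0 + j38.89 Ω
  Z3: Z = 1/(jωC) = -j/(ω·C) = 0 - j461.3 Ω
Step 3 — With the output port shorted to ground, the output series arm Z2 runs from the junction to ground; the shunt arm Z3 also runs from the junction to ground. They appear in parallel: Z3 || Z2 = 0 + j42.47 Ω.
Step 4 — Series with input arm Z1: Z_in = Z1 + (Z3 || Z2) = 0 + j73.89 Ω = 73.89∠90.0° Ω.
Step 5 — Source phasor: V = 7.34∠0.0° V = 7.34 V.
Step 6 — Ohm's law: I = V / Z_total = (7.34) / (0 + j73.89) = 0 - j0.09934 A.
Step 7 — Convert to polar: |I| = 0.09934 A, ∠I = -90.0°.

I = 0.09934∠-90.0° A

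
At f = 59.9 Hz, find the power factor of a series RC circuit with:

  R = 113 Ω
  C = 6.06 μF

Step 1 — Angular frequency: ω = 2π·f = 2π·59.9 = 376.4 rad/s.
Step 2 — Component impedances:
  R: Z = R = 113 Ω
  C: Z = 1/(jωC) = -j/(ω·C) = 0 - j438.5 Ω
Step 3 — Series combination: Z_total = R + C = 113 - j438.5 Ω = 452.8∠-75.5° Ω.
Step 4 — Power factor: PF = cos(φ) = Re(Z)/|Z| = 113/452.8 = 0.2496.
Step 5 — Type: Im(Z) = -438.5 ⇒ leading (phase φ = -75.5°).

PF = 0.2496 (leading, φ = -75.5°)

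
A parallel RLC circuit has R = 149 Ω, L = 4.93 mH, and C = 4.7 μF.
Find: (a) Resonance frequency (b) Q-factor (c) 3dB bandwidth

Step 1 — Resonance: ω₀ = 1/√(LC) = 1/√(0.00493·4.7e-06) = 6569 rad/s.
Step 2 — f₀ = ω₀/(2π) = 1046 Hz.
Step 3 — Parallel Q: Q = R/(ω₀L) = 149/(6569·0.00493) = 4.601.
Step 4 — Bandwidth: Δω = ω₀/Q = 1428 rad/s; BW = Δω/(2π) = 227.3 Hz.

(a) f₀ = 1046 Hz  (b) Q = 4.601  (c) BW = 227.3 Hz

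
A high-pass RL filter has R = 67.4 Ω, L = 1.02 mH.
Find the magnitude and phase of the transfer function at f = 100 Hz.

Step 1 — Angular frequency: ω = 2π·100 = 628.3 rad/s.
Step 2 — Transfer function: H(jω) = jωL/(R + jωL).
Step 3 — Numerator jωL = j·0.6409; denominator R + jωL = 67.4 + j0.6409.
Step 4 — H = 9.041e-05 + j0.009508.
Step 5 — Magnitude: |H| = 0.009508 (-40.4 dB); phase: φ = 89.5°.

|H| = 0.009508 (-40.4 dB), φ = 89.5°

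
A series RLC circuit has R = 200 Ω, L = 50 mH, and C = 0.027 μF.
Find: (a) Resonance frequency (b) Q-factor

Step 1 — Resonance condition Im(Z)=0 gives ω₀ = 1/√(LC).
Step 2 — ω₀ = 1/√(0.05·2.7e-08) = 2.722e+04 rad/s.
Step 3 — f₀ = ω₀/(2π) = 4332 Hz.
Step 4 — Series Q: Q = ω₀L/R = 2.722e+04·0.05/200 = 6.804.

(a) f₀ = 4332 Hz  (b) Q = 6.804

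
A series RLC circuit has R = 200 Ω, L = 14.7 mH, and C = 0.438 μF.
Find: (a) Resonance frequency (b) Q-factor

Step 1 — Resonance condition Im(Z)=0 gives ω₀ = 1/√(LC).
Step 2 — ω₀ = 1/√(0.0147·4.38e-07) = 1.246e+04 rad/s.
Step 3 — f₀ = ω₀/(2π) = 1983 Hz.
Step 4 — Series Q: Q = ω₀L/R = 1.246e+04·0.0147/200 = 0.916.

(a) f₀ = 1983 Hz  (b) Q = 0.916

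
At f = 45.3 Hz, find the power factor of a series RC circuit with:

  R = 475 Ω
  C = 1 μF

Step 1 — Angular frequency: ω = 2π·f = 2π·45.3 = 284.6 rad/s.
Step 2 — Component impedances:
  R: Z = R = 475 Ω
  C: Z = 1/(jωC) = -j/(ω·C) = 0 - j3513 Ω
Step 3 — Series combination: Z_total = R + C = 475 - j3513 Ω = 3545∠-82.3° Ω.
Step 4 — Power factor: PF = cos(φ) = Re(Z)/|Z| = 475/3545 = 0.134.
Step 5 — Type: Im(Z) = -3513 ⇒ leading (phase φ = -82.3°).

PF = 0.134 (leading, φ = -82.3°)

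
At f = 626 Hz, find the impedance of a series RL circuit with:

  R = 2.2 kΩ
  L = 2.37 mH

Step 1 — Angular frequency: ω = 2π·f = 2π·626 = 3933 rad/s.
Step 2 — Component impedances:
  R: Z = R = 2200 Ω
  L: Z = jωL = j·3933·0.00237 = 0 + j9.322 Ω
Step 3 — Series combination: Z_total = R + L = 2200 + j9.322 Ω = 2200∠0.2° Ω.

Z = 2200 + j9.322 Ω = 2200∠0.2° Ω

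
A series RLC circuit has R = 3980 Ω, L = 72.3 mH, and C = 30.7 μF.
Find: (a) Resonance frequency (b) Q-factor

Step 1 — Resonance condition Im(Z)=0 gives ω₀ = 1/√(LC).
Step 2 — ω₀ = 1/√(0.0723·3.07e-05) = 671.2 rad/s.
Step 3 — f₀ = ω₀/(2π) = 106.8 Hz.
Step 4 — Series Q: Q = ω₀L/R = 671.2·0.0723/3980 = 0.01219.

(a) f₀ = 106.8 Hz  (b) Q = 0.01219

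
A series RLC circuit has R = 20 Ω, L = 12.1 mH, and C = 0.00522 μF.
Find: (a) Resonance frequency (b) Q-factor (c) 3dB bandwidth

Step 1 — Resonance: ω₀ = 1/√(LC) = 1/√(0.0121·5.22e-09) = 1.258e+05 rad/s.
Step 2 — f₀ = ω₀/(2π) = 2.003e+04 Hz.
Step 3 — Series Q: Q = ω₀L/R = 1.258e+05·0.0121/20 = 76.13.
Step 4 — Bandwidth: Δω = ω₀/Q = 1653 rad/s; BW = Δω/(2π) = 263.1 Hz.

(a) f₀ = 2.003e+04 Hz  (b) Q = 76.13  (c) BW = 263.1 Hz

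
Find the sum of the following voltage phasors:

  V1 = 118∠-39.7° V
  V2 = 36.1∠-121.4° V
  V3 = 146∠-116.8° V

Step 1 — Convert each phasor to rectangular form:
  V1 = 118·(cos(-39.7°) + j·sin(-39.7°)) = 90.79 - j75.37 V
  V2 = 36.1·(cos(-121.4°) + j·sin(-121.4°)) = -18.81 - j30.81 V
  V3 = 146·(cos(-116.8°) + j·sin(-116.8°)) = -65.83 - j130.3 V
Step 2 — Sum components: V_total = 6.153 - j236.5 V.
Step 3 — Convert to polar: |V_total| = 236.6 V, ∠V_total = -88.5°.

V_total = 236.6∠-88.5° V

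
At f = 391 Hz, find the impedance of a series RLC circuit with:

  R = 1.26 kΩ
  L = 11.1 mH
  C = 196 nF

Step 1 — Angular frequency: ω = 2π·f = 2π·391 = 2457 rad/s.
Step 2 — Component impedances:
  R: Z = R = 1260 Ω
  L: Z = jωL = j·2457·0.0111 = 0 + j27.27 Ω
  C: Z = 1/(jωC) = -j/(ω·C) = 0 - j2077 Ω
Step 3 — Series combination: Z_total = R + L + C = 1260 - j2049 Ω = 2406∠-58.4° Ω.

Z = 1260 - j2049 Ω = 2406∠-58.4° Ω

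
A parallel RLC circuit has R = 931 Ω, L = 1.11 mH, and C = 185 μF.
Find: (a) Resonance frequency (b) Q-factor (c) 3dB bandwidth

Step 1 — Resonance: ω₀ = 1/√(LC) = 1/√(0.00111·0.000185) = 2207 rad/s.
Step 2 — f₀ = ω₀/(2π) = 351.2 Hz.
Step 3 — Parallel Q: Q = R/(ω₀L) = 931/(2207·0.00111) = 380.1.
Step 4 — Bandwidth: Δω = ω₀/Q = 5.806 rad/s; BW = Δω/(2π) = 0.9241 Hz.

(a) f₀ = 351.2 Hz  (b) Q = 380.1  (c) BW = 0.9241 Hz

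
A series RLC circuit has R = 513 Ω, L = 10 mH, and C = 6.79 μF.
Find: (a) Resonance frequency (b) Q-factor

Step 1 — Resonance condition Im(Z)=0 gives ω₀ = 1/√(LC).
Step 2 — ω₀ = 1/√(0.01·6.79e-06) = 3838 rad/s.
Step 3 — f₀ = ω₀/(2π) = 610.8 Hz.
Step 4 — Series Q: Q = ω₀L/R = 3838·0.01/513 = 0.07481.

(a) f₀ = 610.8 Hz  (b) Q = 0.07481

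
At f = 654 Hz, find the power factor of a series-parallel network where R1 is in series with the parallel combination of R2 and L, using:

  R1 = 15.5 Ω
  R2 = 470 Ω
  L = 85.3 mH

Step 1 — Angular frequency: ω = 2π·f = 2π·654 = 4109 rad/s.
Step 2 — Component impedances:
  R1: Z = R = 15.5 Ω
  R2: Z = R = 470 Ω
  L: Z = jωL = j·4109·0.0853 = 0 + j350.5 Ω
Step 3 — Parallel branch: R2 || L = 1/(1/R2 + 1/L) = 168 + j225.2 Ω.
Step 4 — Series with R1: Z_total = R1 + (R2 || L) = 183.5 + j225.2 Ω = 290.5∠50.8° Ω.
Step 5 — Power factor: PF = cos(φ) = Re(Z)/|Z| = 183.48/290.51 = 0.6316.
Step 6 — Type: Im(Z) = 225.2 ⇒ lagging (phase φ = 50.8°).

PF = 0.6316 (lagging, φ = 50.8°)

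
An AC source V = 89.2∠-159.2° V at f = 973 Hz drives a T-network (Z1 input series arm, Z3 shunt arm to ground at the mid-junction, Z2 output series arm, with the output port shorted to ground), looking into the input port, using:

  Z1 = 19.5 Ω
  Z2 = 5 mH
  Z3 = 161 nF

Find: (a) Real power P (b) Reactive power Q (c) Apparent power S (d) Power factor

Step 1 — Angular frequency: ω = 2π·f = 2π·973 = 6114 rad/s.
Step 2 — Component impedances:
  Z1: Z = R = 19.5 Ω
  Z2: Z = jωL = j·6114·0.005 = 0 + j30.57 Ω
  Z3: Z = 1/(jωC) = -j/(ω·C) = 0 - j1016 Ω
Step 3 — With the output port shorted to ground, the output series arm Z2 runs from the junction to ground; the shunt arm Z3 also runs from the junction to ground. They appear in parallel: Z3 || Z2 = 0 + j31.52 Ω.
Step 4 — Series with input arm Z1: Z_in = Z1 + (Z3 || Z2) = 19.5 + j31.52 Ω = 37.06∠58.3° Ω.
Step 5 — Source phasor: V = 89.2∠-159.2° V = -83.39 - j31.68 V.
Step 6 — Current: I = V / Z = -1.911 + j1.464 A = 2.407∠142.5° A.
Step 7 — Complex power: S = V·I* = 113 + j182.6 VA.
Step 8 — Real power: P = Re(S) = 113 W.
Step 9 — Reactive power: Q = Im(S) = 182.6 VAR.
Step 10 — Apparent power: |S| = 214.7 VA.
Step 11 — Power factor: PF = P/|S| = 0.5262 (lagging).

(a) P = 113 W  (b) Q = 182.6 VAR  (c) S = 214.7 VA  (d) PF = 0.5262 (lagging)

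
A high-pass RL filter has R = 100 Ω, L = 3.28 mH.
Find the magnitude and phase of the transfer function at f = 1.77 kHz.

Step 1 — Angular frequency: ω = 2π·1770 = 1.112e+04 rad/s.
Step 2 — Transfer function: H(jω) = jωL/(R + jωL).
Step 3 — Numerator jωL = j·36.48; denominator R + jωL = 100 + j36.48.
Step 4 — H = 0.1174 + j0.3219.
Step 5 — Magnitude: |H| = 0.3427 (-9.3 dB); phase: φ = 70.0°.

|H| = 0.3427 (-9.3 dB), φ = 70.0°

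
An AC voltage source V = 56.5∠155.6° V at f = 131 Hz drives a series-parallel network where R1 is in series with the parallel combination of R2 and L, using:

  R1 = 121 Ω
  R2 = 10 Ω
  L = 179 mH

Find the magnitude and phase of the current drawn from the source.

Step 1 — Angular frequency: ω = 2π·f = 2π·131 = 823.1 rad/s.
Step 2 — Component impedances:
  R1: Z = R = 121 Ω
  R2: Z = R = 10 Ω
  L: Z = jωL = j·823.1·0.179 = 0 + j147.3 Ω
Step 3 — Parallel branch: R2 || L = 1/(1/R2 + 1/L) = 9.954 + j0.6756 Ω.
Step 4 — Series with R1: Z_total = R1 + (R2 || L) = 131 + j0.6756 Ω = 131∠0.3° Ω.
Step 5 — Source phasor: V = 56.5∠155.6° V = -51.45 + j23.34 V.
Step 6 — Ohm's law: I = V / Z_total = (-51.45 + j23.34) / (131 + j0.6756) = -0.392 + j0.1803 A.
Step 7 — Convert to polar: |I| = 0.4314 A, ∠I = 155.3°.

I = 0.4314∠155.3° A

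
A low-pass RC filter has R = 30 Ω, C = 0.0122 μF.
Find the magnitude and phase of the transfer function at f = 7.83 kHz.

Step 1 — Angular frequency: ω = 2π·7830 = 4.92e+04 rad/s.
Step 2 — Transfer function: H(jω) = 1/(1 + jωRC).
Step 3 — Denominator: 1 + jωRC = 1 + j·4.92e+04·30·1.22e-08 = 1 + j0.01801.
Step 4 — H = 0.9997 - j0.018.
Step 5 — Magnitude: |H| = 0.9998 (-0.0 dB); phase: φ = -1.0°.

|H| = 0.9998 (-0.0 dB), φ = -1.0°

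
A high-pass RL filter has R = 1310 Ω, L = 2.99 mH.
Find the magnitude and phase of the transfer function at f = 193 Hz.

Step 1 — Angular frequency: ω = 2π·193 = 1213 rad/s.
Step 2 — Transfer function: H(jω) = jωL/(R + jωL).
Step 3 — Numerator jωL = j·3.626; denominator R + jωL = 1310 + j3.626.
Step 4 — H = 7.661e-06 + j0.002768.
Step 5 — Magnitude: |H| = 0.002768 (-51.2 dB); phase: φ = 89.8°.

|H| = 0.002768 (-51.2 dB), φ = 89.8°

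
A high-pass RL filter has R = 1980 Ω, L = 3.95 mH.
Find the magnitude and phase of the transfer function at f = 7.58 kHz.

Step 1 — Angular frequency: ω = 2π·7580 = 4.763e+04 rad/s.
Step 2 — Transfer function: H(jω) = jωL/(R + jωL).
Step 3 — Numerator jωL = j·188.1; denominator R + jωL = 1980 + j188.1.
Step 4 — H = 0.008947 + j0.09416.
Step 5 — Magnitude: |H| = 0.09459 (-20.5 dB); phase: φ = 84.6°.

|H| = 0.09459 (-20.5 dB), φ = 84.6°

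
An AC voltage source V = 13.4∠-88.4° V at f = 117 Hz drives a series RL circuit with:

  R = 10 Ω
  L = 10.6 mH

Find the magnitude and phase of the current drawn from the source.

Step 1 — Angular frequency: ω = 2π·f = 2π·117 = 735.1 rad/s.
Step 2 — Component impedances:
  R: Z = R = 10 Ω
  L: Z = jωL = j·735.1·0.0106 = 0 + j7.792 Ω
Step 3 — Series combination: Z_total = R + L = 10 + j7.792 Ω = 12.68∠37.9° Ω.
Step 4 — Source phasor: V = 13.4∠-88.4° V = 0.3741 - j13.39 V.
Step 5 — Ohm's law: I = V / Z_total = (0.3741 - j13.39) / (10 + j7.792) = -0.6262 - j0.8516 A.
Step 6 — Convert to polar: |I| = 1.057 A, ∠I = -126.3°.

I = 1.057∠-126.3° A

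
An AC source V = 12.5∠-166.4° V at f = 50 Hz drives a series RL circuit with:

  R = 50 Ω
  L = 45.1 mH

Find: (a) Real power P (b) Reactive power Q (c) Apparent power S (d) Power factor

Step 1 — Angular frequency: ω = 2π·f = 2π·50 = 314.2 rad/s.
Step 2 — Component impedances:
  R: Z = R = 50 Ω
  L: Z = jωL = j·314.2·0.0451 = 0 + j14.17 Ω
Step 3 — Series combination: Z_total = R + L = 50 + j14.17 Ω = 51.97∠15.8° Ω.
Step 4 — Source phasor: V = 12.5∠-166.4° V = -12.15 - j2.939 V.
Step 5 — Current: I = V / Z = -0.2403 + j0.009322 A = 0.2405∠177.8° A.
Step 6 — Complex power: S = V·I* = 2.893 + j0.8197 VA.
Step 7 — Real power: P = Re(S) = 2.893 W.
Step 8 — Reactive power: Q = Im(S) = 0.8197 VAR.
Step 9 — Apparent power: |S| = 3.007 VA.
Step 10 — Power factor: PF = P/|S| = 0.9621 (lagging).

(a) P = 2.893 W  (b) Q = 0.8197 VAR  (c) S = 3.007 VA  (d) PF = 0.9621 (lagging)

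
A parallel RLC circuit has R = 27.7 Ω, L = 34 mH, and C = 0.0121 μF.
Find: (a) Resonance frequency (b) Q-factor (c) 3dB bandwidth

Step 1 — Resonance: ω₀ = 1/√(LC) = 1/√(0.034·1.21e-08) = 4.93e+04 rad/s.
Step 2 — f₀ = ω₀/(2π) = 7847 Hz.
Step 3 — Parallel Q: Q = R/(ω₀L) = 27.7/(4.93e+04·0.034) = 0.01652.
Step 4 — Bandwidth: Δω = ω₀/Q = 2.984e+06 rad/s; BW = Δω/(2π) = 4.748e+05 Hz.

(a) f₀ = 7847 Hz  (b) Q = 0.01652  (c) BW = 4.748e+05 Hz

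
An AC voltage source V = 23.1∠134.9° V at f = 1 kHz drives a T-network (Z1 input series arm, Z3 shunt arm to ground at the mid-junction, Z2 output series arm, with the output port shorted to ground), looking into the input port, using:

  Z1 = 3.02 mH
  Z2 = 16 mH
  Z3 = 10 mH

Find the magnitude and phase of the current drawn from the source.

Step 1 — Angular frequency: ω = 2π·f = 2π·1000 = 6283 rad/s.
Step 2 — Component impedances:
  Z1: Z = jωL = j·6283·0.00302 = 0 + j18.98 Ω
  Z2: Z = jωL = j·6283·0.016 = 0 + j100.5 Ω
  Z3: Z = jωL = j·6283·0.01 = 0 + j62.83 Ω
Step 3 — With the output port shorted to ground, the output series arm Z2 runs from the junction to ground; the shunt arm Z3 also runs from the junction to ground. They appear in parallel: Z3 || Z2 = 0 + j38.67 Ω.
Step 4 — Series with input arm Z1: Z_in = Z1 + (Z3 || Z2) = 0 + j57.64 Ω = 57.64∠90.0° Ω.
Step 5 — Source phasor: V = 23.1∠134.9° V = -16.31 + j16.36 V.
Step 6 — Ohm's law: I = V / Z_total = (-16.31 + j16.36) / (0 + j57.64) = 0.2839 + j0.2829 A.
Step 7 — Convert to polar: |I| = 0.4008 A, ∠I = 44.9°.

I = 0.4008∠44.9° A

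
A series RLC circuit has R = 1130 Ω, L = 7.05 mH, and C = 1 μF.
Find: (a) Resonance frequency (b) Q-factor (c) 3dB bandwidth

Step 1 — Resonance: ω₀ = 1/√(LC) = 1/√(0.00705·1e-06) = 1.191e+04 rad/s.
Step 2 — f₀ = ω₀/(2π) = 1896 Hz.
Step 3 — Series Q: Q = ω₀L/R = 1.191e+04·0.00705/1130 = 0.0743.
Step 4 — Bandwidth: Δω = ω₀/Q = 1.603e+05 rad/s; BW = Δω/(2π) = 2.551e+04 Hz.

(a) f₀ = 1896 Hz  (b) Q = 0.0743  (c) BW = 2.551e+04 Hz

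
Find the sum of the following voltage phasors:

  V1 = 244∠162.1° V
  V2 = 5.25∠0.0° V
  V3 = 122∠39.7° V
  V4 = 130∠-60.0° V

Step 1 — Convert each phasor to rectangular form:
  V1 = 244·(cos(162.1°) + j·sin(162.1°)) = -232.2 + j75 V
  V2 = 5.25·(cos(0.0°) + j·sin(0.0°)) = 5.25 V
  V3 = 122·(cos(39.7°) + j·sin(39.7°)) = 93.87 + j77.93 V
  V4 = 130·(cos(-60.0°) + j·sin(-60.0°)) = 65 - j112.6 V
Step 2 — Sum components: V_total = -68.07 + j40.34 V.
Step 3 — Convert to polar: |V_total| = 79.13 V, ∠V_total = 149.3°.

V_total = 79.13∠149.3° V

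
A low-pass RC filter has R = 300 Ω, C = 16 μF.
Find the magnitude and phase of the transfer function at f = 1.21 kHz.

Step 1 — Angular frequency: ω = 2π·1210 = 7603 rad/s.
Step 2 — Transfer function: H(jω) = 1/(1 + jωRC).
Step 3 — Denominator: 1 + jωRC = 1 + j·7603·300·1.6e-05 = 1 + j36.49.
Step 4 — H = 0.0007503 - j0.02738.
Step 5 — Magnitude: |H| = 0.02739 (-31.2 dB); phase: φ = -88.4°.

|H| = 0.02739 (-31.2 dB), φ = -88.4°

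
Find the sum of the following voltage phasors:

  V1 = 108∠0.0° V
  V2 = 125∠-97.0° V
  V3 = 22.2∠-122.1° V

Step 1 — Convert each phasor to rectangular form:
  V1 = 108·(cos(0.0°) + j·sin(0.0°)) = 108 V
  V2 = 125·(cos(-97.0°) + j·sin(-97.0°)) = -15.23 - j124.1 V
  V3 = 22.2·(cos(-122.1°) + j·sin(-122.1°)) = -11.8 - j18.81 V
Step 2 — Sum components: V_total = 80.97 - j142.9 V.
Step 3 — Convert to polar: |V_total| = 164.2 V, ∠V_total = -60.5°.

V_total = 164.2∠-60.5° V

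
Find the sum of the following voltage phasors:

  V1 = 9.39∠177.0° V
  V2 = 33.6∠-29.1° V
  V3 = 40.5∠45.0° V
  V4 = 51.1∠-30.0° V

Step 1 — Convert each phasor to rectangular form:
  V1 = 9.39·(cos(177.0°) + j·sin(177.0°)) = -9.377 + j0.4914 V
  V2 = 33.6·(cos(-29.1°) + j·sin(-29.1°)) = 29.36 - j16.34 V
  V3 = 40.5·(cos(45.0°) + j·sin(45.0°)) = 28.64 + j28.64 V
  V4 = 51.1·(cos(-30.0°) + j·sin(-30.0°)) = 44.25 - j25.55 V
Step 2 — Sum components: V_total = 92.87 - j12.76 V.
Step 3 — Convert to polar: |V_total| = 93.75 V, ∠V_total = -7.8°.

V_total = 93.75∠-7.8° V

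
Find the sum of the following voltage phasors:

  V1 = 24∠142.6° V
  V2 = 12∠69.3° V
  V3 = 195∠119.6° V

Step 1 — Convert each phasor to rectangular form:
  V1 = 24·(cos(142.6°) + j·sin(142.6°)) = -19.07 + j14.58 V
  V2 = 12·(cos(69.3°) + j·sin(69.3°)) = 4.242 + j11.23 V
  V3 = 195·(cos(119.6°) + j·sin(119.6°)) = -96.32 + j169.6 V
Step 2 — Sum components: V_total = -111.1 + j195.4 V.
Step 3 — Convert to polar: |V_total| = 224.8 V, ∠V_total = 119.6°.

V_total = 224.8∠119.6° V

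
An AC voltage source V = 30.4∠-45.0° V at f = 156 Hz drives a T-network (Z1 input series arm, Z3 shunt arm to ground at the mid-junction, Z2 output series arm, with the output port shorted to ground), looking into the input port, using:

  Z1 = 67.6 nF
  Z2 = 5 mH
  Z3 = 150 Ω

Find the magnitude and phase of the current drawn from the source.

Step 1 — Angular frequency: ω = 2π·f = 2π·156 = 980.2 rad/s.
Step 2 — Component impedances:
  Z1: Z = 1/(jωC) = -j/(ω·C) = 0 - j1.509e+04 Ω
  Z2: Z = jωL = j·980.2·0.005 = 0 + j4.901 Ω
  Z3: Z = R = 150 Ω
Step 3 — With the output port shorted to ground, the output series arm Z2 runs from the junction to ground; the shunt arm Z3 also runs from the junction to ground. They appear in parallel: Z3 || Z2 = 0.16 + j4.896 Ω.
Step 4 — Series with input arm Z1: Z_in = Z1 + (Z3 || Z2) = 0.16 - j1.509e+04 Ω = 1.509e+04∠-90.0° Ω.
Step 5 — Source phasor: V = 30.4∠-45.0° V = 21.5 - j21.5 V.
Step 6 — Ohm's law: I = V / Z_total = (21.5 - j21.5) / (0.16 - j1.509e+04) = 0.001425 + j0.001425 A.
Step 7 — Convert to polar: |I| = 0.002015 A, ∠I = 45.0°.

I = 0.002015∠45.0° A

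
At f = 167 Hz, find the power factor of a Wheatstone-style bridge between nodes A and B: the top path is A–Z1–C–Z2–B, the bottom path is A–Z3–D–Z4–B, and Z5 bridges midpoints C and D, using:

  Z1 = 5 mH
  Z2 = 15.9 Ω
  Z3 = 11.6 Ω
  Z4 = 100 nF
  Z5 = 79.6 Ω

Step 1 — Angular frequency: ω = 2π·f = 2π·167 = 1049 rad/s.
Step 2 — Component impedances:
  Z1: Z = jωL = j·1049·0.005 = 0 + j5.246 Ω
  Z2: Z = R = 15.9 Ω
  Z3: Z = R = 11.6 Ω
  Z4: Z = 1/(jωC) = -j/(ω·C) = 0 - j9530 Ω
  Z5: Z = R = 79.6 Ω
Step 3 — Bridge requires nodal analysis (the Z5 bridge couples midpoints C and D, so the two paths cannot be reduced to a simple series/parallel combination). Setting node B to ground and injecting 1 A at node A, the 3-node admittance system at A, C, D solves to V_A = Z_AB = 16.22 + j5.204 Ω = 17.03∠17.8° Ω.
Step 4 — Power factor: PF = cos(φ) = Re(Z)/|Z| = 16.2162/17.0308 = 0.9522.
Step 5 — Type: Im(Z) = 5.204 ⇒ lagging (phase φ = 17.8°).

PF = 0.9522 (lagging, φ = 17.8°)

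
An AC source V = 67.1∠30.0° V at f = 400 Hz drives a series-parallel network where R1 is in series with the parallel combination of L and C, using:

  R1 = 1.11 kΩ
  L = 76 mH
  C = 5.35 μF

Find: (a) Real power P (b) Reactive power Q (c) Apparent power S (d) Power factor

Step 1 — Angular frequency: ω = 2π·f = 2π·400 = 2513 rad/s.
Step 2 — Component impedances:
  R1: Z = R = 1110 Ω
  L: Z = jωL = j·2513·0.076 = 0 + j191 Ω
  C: Z = 1/(jωC) = -j/(ω·C) = 0 - j74.37 Ω
Step 3 — Parallel branch: L || C = 1/(1/L + 1/C) = 0 - j121.8 Ω.
Step 4 — Series with R1: Z_total = R1 + (L || C) = 1110 - j121.8 Ω = 1117∠-6.3° Ω.
Step 5 — Source phasor: V = 67.1∠30.0° V = 58.11 + j33.55 V.
Step 6 — Current: I = V / Z = 0.04845 + j0.03554 A = 0.06009∠36.3° A.
Step 7 — Complex power: S = V·I* = 4.008 - j0.4398 VA.
Step 8 — Real power: P = Re(S) = 4.008 W.
Step 9 — Reactive power: Q = Im(S) = -0.4398 VAR.
Step 10 — Apparent power: |S| = 4.032 VA.
Step 11 — Power factor: PF = P/|S| = 0.994 (leading).

(a) P = 4.008 W  (b) Q = -0.4398 VAR  (c) S = 4.032 VA  (d) PF = 0.994 (leading)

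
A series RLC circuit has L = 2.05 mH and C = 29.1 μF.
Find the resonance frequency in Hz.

Step 1 — Resonance condition Im(Z)=0 gives ω₀ = 1/√(LC).
Step 2 — ω₀ = 1/√(0.00205·2.91e-05) = 4094 rad/s.
Step 3 — f₀ = ω₀/(2π) = 651.6 Hz.

f₀ = 651.6 Hz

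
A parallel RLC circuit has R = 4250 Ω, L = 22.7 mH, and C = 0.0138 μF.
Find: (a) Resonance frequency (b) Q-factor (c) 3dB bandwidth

Step 1 — Resonance: ω₀ = 1/√(LC) = 1/√(0.0227·1.38e-08) = 5.65e+04 rad/s.
Step 2 — f₀ = ω₀/(2π) = 8992 Hz.
Step 3 — Parallel Q: Q = R/(ω₀L) = 4250/(5.65e+04·0.0227) = 3.314.
Step 4 — Bandwidth: Δω = ω₀/Q = 1.705e+04 rad/s; BW = Δω/(2π) = 2714 Hz.

(a) f₀ = 8992 Hz  (b) Q = 3.314  (c) BW = 2714 Hz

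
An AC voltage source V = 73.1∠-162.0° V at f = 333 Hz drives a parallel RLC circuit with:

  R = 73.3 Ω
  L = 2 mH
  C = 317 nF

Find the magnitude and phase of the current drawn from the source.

Step 1 — Angular frequency: ω = 2π·f = 2π·333 = 2092 rad/s.
Step 2 — Component impedances:
  R: Z = R = 73.3 Ω
  L: Z = jωL = j·2092·0.002 = 0 + j4.185 Ω
  C: Z = 1/(jωC) = -j/(ω·C) = 0 - j1508 Ω
Step 3 — Parallel combination: 1/Z_total = 1/R + 1/L + 1/C; Z_total = 0.2394 + j4.183 Ω = 4.189∠86.7° Ω.
Step 4 — Source phasor: V = 73.1∠-162.0° V = -69.52 - j22.59 V.
Step 5 — Ohm's law: I = V / Z_total = (-69.52 - j22.59) / (0.2394 + j4.183) = -6.332 + j16.26 A.
Step 6 — Convert to polar: |I| = 17.45 A, ∠I = 111.3°.

I = 17.45∠111.3° A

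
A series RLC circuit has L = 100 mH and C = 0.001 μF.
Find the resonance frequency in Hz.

Step 1 — Resonance condition Im(Z)=0 gives ω₀ = 1/√(LC).
Step 2 — ω₀ = 1/√(0.1·1e-09) = 1e+05 rad/s.
Step 3 — f₀ = ω₀/(2π) = 1.592e+04 Hz.

f₀ = 1.592e+04 Hz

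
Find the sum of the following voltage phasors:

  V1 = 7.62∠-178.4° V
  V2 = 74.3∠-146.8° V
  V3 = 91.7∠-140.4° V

Step 1 — Convert each phasor to rectangular form:
  V1 = 7.62·(cos(-178.4°) + j·sin(-178.4°)) = -7.617 - j0.2128 V
  V2 = 74.3·(cos(-146.8°) + j·sin(-146.8°)) = -62.17 - j40.68 V
  V3 = 91.7·(cos(-140.4°) + j·sin(-140.4°)) = -70.66 - j58.45 V
Step 2 — Sum components: V_total = -140.4 - j99.35 V.
Step 3 — Convert to polar: |V_total| = 172 V, ∠V_total = -144.7°.

V_total = 172∠-144.7° V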